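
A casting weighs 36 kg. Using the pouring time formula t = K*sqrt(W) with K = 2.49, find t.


Formula: t = K * sqrt(W)
sqrt(W) = sqrt(36) = 6.00000
t = 2.49 * 6.00000 = 14.9400 s


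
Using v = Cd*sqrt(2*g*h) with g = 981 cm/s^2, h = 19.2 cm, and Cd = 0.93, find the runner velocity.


Formula: v = Cd * sqrt(2 * g * h)  (Torricelli with discharge coefficient)
2*g*h = 2 * 981 * 19.2 = 37670.4 cm^2/s^2
sqrt(37670.4) = 194.08864 cm/s
v = 0.93 * 194.08864 = 180.5024 cm/s


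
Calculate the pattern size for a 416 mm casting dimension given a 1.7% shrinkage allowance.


Formula: L_pattern = L_casting * (1 + shrinkage_rate/100)
Shrinkage factor = 1 + 1.7/100 = 1.017
L_pattern = 416 mm * 1.017 = 423.0720 mm

423.0720 mm


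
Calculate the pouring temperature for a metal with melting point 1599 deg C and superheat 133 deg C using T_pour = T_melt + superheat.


Formula: T_pour = T_melt + Superheat
T_pour = 1599 + 133 = 1732 deg C


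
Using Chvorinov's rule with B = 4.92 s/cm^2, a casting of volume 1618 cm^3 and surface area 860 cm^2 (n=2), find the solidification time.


Formula: t_s = B * (V/A)^n  (Chvorinov's rule, n=2)
Modulus M = V/A = 1618/860 = 1.881395 cm
M^2 = 1.881395^2 = 3.539647 cm^2
t_s = 4.92 * 3.539647 = 17.4151 s

17.4151 s


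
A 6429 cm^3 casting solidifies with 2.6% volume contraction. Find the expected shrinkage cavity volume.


Formula: V_shrink = V_casting * shrinkage_pct / 100
V_shrink = 6429 cm^3 * 2.6 / 100 = 167.1540 cm^3

167.1540 cm^3


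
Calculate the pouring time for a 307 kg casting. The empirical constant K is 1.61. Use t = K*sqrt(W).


Formula: t = K * sqrt(W)
sqrt(W) = sqrt(307) = 17.52142
t = 1.61 * 17.52142 = 28.2095 s

Final answer: 28.2095 s


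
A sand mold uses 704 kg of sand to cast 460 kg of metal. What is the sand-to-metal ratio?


Formula: Sand-to-Metal Ratio = W_sand / W_metal
Ratio = 704 kg / 460 kg = 1.5304

Final answer: 1.5304


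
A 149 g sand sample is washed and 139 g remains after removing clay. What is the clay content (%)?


Formula: Clay% = (W_total - W_washed) / W_total * 100
Clay mass = 149 - 139 = 10 g
Clay% = 10 / 149 * 100 = 6.7114%

Final answer: 6.7114%


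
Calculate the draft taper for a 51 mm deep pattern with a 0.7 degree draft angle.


Formula: taper = depth * tan(draft_angle)
tan(0.7 deg) = 0.0122179
taper = 51 mm * 0.0122179 = 0.6231 mm

Answer: 0.6231 mm


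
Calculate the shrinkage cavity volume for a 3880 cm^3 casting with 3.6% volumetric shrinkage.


Formula: V_shrink = V_casting * shrinkage_pct / 100
V_shrink = 3880 cm^3 * 3.6 / 100 = 139.6800 cm^3

Answer: 139.6800 cm^3


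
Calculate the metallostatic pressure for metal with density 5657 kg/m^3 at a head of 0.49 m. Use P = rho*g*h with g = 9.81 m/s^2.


Formula: P = rho * g * h
rho * g = 5657 * 9.81 = 55495.17 N/m^3
P = 55495.17 * 0.49 = 27192.6333 Pa


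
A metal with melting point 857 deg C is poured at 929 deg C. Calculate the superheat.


Formula: Superheat = T_pour - T_melt
Superheat = 929 - 857 = 72 deg C

Final answer: 72 deg C


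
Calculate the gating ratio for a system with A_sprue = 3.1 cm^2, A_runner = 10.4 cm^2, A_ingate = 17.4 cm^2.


Sprue:Runner:Ingate = 1 : 10.4/3.1 : 17.4/3.1 = 1:3.35:5.61

Answer: 1:3.35:5.61


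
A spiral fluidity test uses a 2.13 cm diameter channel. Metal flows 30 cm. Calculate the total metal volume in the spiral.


Formula: V = pi * (d/2)^2 * L  (cylinder volume)
Radius = 2.13/2 = 1.065 cm
V = pi * 1.065^2 * 30 = 106.8982 cm^3

106.8982 cm^3


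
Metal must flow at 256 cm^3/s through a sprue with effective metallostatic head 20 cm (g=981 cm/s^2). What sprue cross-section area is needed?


Formula: v = sqrt(2*g*h), A = Q/v
Velocity: v = sqrt(2 * 981 * 20) = sqrt(39240) = 198.0909 cm/s
Sprue area: A = Q / v = 256 / 198.0909 = 1.2923 cm^2

1.2923 cm^2


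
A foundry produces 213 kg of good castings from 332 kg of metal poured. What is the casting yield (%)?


Formula: Casting Yield = (W_good / W_total) * 100
Yield = (213 kg / 332 kg) * 100 = 64.1566%

Answer: 64.1566%


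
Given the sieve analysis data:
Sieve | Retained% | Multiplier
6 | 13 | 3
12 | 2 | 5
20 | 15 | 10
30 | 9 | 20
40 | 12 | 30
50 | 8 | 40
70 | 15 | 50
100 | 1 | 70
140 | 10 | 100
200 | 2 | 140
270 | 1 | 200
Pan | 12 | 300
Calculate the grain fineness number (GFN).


Formula: GFN = sum(pct * multiplier) / sum(pct)
sum(pct * multiplier) = 6959
sum(pct) = 100
GFN = 6959 / 100 = 69.59

69.59


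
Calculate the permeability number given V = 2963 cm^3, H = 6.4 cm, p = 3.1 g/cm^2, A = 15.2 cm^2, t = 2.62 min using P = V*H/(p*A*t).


Formula: Permeability Number P = (V * H) / (p * A * t)
Numerator: V * H = 2963 * 6.4 = 18963.2
Denominator: p * A * t = 3.1 * 15.2 * 2.62 = 123.4544
P = 18963.2 / 123.4544 = 153.6049

Answer: 153.6049


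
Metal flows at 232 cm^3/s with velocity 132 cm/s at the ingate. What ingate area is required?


Formula: A_ingate = Q / v  (continuity equation)
A = 232 cm^3/s / 132 cm/s = 1.7576 cm^2

Answer: 1.7576 cm^2


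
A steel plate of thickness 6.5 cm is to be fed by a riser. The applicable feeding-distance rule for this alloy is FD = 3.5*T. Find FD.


Formula: FD = 3.5 * T  (riser feeding-distance rule)
FD = 3.5 * 6.5 cm = 22.7500 cm

Final answer: 22.7500 cm


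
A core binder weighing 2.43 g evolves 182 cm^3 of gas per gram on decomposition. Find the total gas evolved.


Formula: V_gas = W_binder * gas_evolution_rate
V = 2.43 g * 182 cm^3/g = 442.2600 cm^3

Answer: 442.2600 cm^3


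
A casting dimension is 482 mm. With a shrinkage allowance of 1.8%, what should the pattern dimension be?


Formula: L_pattern = L_casting * (1 + shrinkage_rate/100)
Shrinkage factor = 1 + 1.8/100 = 1.018
L_pattern = 482 mm * 1.018 = 490.6760 mm


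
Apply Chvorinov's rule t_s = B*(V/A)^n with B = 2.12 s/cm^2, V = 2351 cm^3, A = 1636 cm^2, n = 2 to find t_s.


Formula: t_s = B * (V/A)^n  (Chvorinov's rule, n=2)
Modulus M = V/A = 2351/1636 = 1.437042 cm
M^2 = 1.437042^2 = 2.065090 cm^2
t_s = 2.12 * 2.065090 = 4.3780 s

4.3780 s


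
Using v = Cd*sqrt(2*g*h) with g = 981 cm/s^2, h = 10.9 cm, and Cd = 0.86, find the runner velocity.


Formula: v = Cd * sqrt(2 * g * h)  (Torricelli with discharge coefficient)
2*g*h = 2 * 981 * 10.9 = 21385.8 cm^2/s^2
sqrt(21385.8) = 146.23885 cm/s
v = 0.86 * 146.23885 = 125.7654 cm/s

Final answer: 125.7654 cm/s


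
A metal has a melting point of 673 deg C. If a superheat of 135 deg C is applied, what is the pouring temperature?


Formula: T_pour = T_melt + Superheat
T_pour = 673 + 135 = 808 deg C

Final answer: 808 deg C


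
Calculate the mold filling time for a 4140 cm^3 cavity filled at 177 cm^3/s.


Formula: t_fill = V_mold / Q_flow
t = 4140 cm^3 / 177 cm^3/s = 23.3898 s

Answer: 23.3898 s


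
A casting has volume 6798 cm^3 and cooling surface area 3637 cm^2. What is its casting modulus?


Formula: Casting Modulus M = V / A
M = 6798 cm^3 / 3637 cm^2 = 1.8691 cm

Final answer: 1.8691 cm


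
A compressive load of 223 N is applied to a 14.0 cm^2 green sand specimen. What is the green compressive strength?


Formula: Compressive Strength = Force / Area
Strength = 223 N / 14.0 cm^2 = 15.9286 N/cm^2

15.9286 N/cm^2


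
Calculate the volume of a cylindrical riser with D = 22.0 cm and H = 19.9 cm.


Formula: V = pi * (D/2)^2 * H  (cylinder volume)
Radius = D/2 = 22.0/2 = 11.0 cm
V = pi * 11.0^2 * 19.9 = 7564.6410 cm^3

Answer: 7564.6410 cm^3


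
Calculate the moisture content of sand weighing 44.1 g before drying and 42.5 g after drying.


Formula: MC = (W_wet - W_dry) / W_wet * 100
Water mass = 44.1 - 42.5 = 1.6 g
MC = 1.6 / 44.1 * 100 = 3.6281%


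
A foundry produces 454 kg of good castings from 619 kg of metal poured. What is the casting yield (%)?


Formula: Casting Yield = (W_good / W_total) * 100
Yield = (454 kg / 619 kg) * 100 = 73.3441%

Answer: 73.3441%


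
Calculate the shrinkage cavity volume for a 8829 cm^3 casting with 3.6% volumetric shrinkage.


Formula: V_shrink = V_casting * shrinkage_pct / 100
V_shrink = 8829 cm^3 * 3.6 / 100 = 317.8440 cm^3

Final answer: 317.8440 cm^3


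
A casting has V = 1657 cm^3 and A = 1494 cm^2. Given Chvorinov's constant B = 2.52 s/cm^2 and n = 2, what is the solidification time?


Formula: t_s = B * (V/A)^n  (Chvorinov's rule, n=2)
Modulus M = V/A = 1657/1494 = 1.109103 cm
M^2 = 1.109103^2 = 1.230109 cm^2
t_s = 2.52 * 1.230109 = 3.0999 s

3.0999 s


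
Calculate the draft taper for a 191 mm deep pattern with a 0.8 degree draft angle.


Formula: taper = depth * tan(draft_angle)
tan(0.8 deg) = 0.0139635
taper = 191 mm * 0.0139635 = 2.6670 mm

Answer: 2.6670 mm


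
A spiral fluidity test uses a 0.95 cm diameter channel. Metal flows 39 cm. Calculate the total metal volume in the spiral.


Formula: V = pi * (d/2)^2 * L  (cylinder volume)
Radius = 0.95/2 = 0.475 cm
V = pi * 0.475^2 * 39 = 27.6441 cm^3

Final answer: 27.6441 cm^3


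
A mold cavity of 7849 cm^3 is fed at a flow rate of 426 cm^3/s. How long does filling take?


Formula: t_fill = V_mold / Q_flow
t = 7849 cm^3 / 426 cm^3/s = 18.4249 s

18.4249 s


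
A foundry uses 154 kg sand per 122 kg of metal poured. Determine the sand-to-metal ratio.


Formula: Sand-to-Metal Ratio = W_sand / W_metal
Ratio = 154 kg / 122 kg = 1.2623

1.2623


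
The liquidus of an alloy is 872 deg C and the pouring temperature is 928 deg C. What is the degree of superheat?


Formula: Superheat = T_pour - T_melt
Superheat = 928 - 872 = 56 deg C

Answer: 56 deg C


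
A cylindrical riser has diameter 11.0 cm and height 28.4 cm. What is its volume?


Formula: V = pi * (D/2)^2 * H  (cylinder volume)
Radius = D/2 = 11.0/2 = 5.5 cm
V = pi * 5.5^2 * 28.4 = 2698.9422 cm^3

Answer: 2698.9422 cm^3


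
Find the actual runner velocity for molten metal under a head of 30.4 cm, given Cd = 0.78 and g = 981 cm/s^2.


Formula: v = Cd * sqrt(2 * g * h)  (Torricelli with discharge coefficient)
2*g*h = 2 * 981 * 30.4 = 59644.8 cm^2/s^2
sqrt(59644.8) = 244.22285 cm/s
v = 0.78 * 244.22285 = 190.4938 cm/s

Final answer: 190.4938 cm/s


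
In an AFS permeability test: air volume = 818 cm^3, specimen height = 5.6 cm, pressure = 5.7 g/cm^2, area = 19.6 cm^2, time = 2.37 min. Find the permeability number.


Formula: Permeability Number P = (V * H) / (p * A * t)
Numerator: V * H = 818 * 5.6 = 4580.8
Denominator: p * A * t = 5.7 * 19.6 * 2.37 = 264.7764
P = 4580.8 / 264.7764 = 17.3006

Answer: 17.3006


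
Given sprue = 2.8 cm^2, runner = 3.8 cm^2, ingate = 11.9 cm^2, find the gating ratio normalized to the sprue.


Sprue:Runner:Ingate = 1 : 3.8/2.8 : 11.9/2.8 = 1:1.36:4.25

Answer: 1:1.36:4.25


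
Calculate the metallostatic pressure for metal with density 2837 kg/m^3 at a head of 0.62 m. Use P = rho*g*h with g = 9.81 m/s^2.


Formula: P = rho * g * h
rho * g = 2837 * 9.81 = 27830.97 N/m^3
P = 27830.97 * 0.62 = 17255.2014 Pa

Answer: 17255.2014 Pa


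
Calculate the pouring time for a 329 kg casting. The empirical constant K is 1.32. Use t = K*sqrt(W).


Formula: t = K * sqrt(W)
sqrt(W) = sqrt(329) = 18.13836
t = 1.32 * 18.13836 = 23.9426 s

Answer: 23.9426 s


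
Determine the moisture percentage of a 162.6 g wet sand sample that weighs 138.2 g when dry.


Formula: MC = (W_wet - W_dry) / W_wet * 100
Water mass = 162.6 - 138.2 = 24.4 g
MC = 24.4 / 162.6 * 100 = 15.0062%

Final answer: 15.0062%


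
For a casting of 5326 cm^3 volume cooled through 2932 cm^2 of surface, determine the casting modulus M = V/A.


Formula: Casting Modulus M = V / A
M = 5326 cm^3 / 2932 cm^2 = 1.8165 cm

Answer: 1.8165 cm


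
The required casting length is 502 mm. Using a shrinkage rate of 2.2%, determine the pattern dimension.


Formula: L_pattern = L_casting * (1 + shrinkage_rate/100)
Shrinkage factor = 1 + 2.2/100 = 1.022
L_pattern = 502 mm * 1.022 = 513.0440 mm


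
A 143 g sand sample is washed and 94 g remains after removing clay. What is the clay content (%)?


Formula: Clay% = (W_total - W_washed) / W_total * 100
Clay mass = 143 - 94 = 49 g
Clay% = 49 / 143 * 100 = 34.2657%


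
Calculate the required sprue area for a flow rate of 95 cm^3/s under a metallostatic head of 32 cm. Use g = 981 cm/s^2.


Formula: v = sqrt(2*g*h), A = Q/v
Velocity: v = sqrt(2 * 981 * 32) = sqrt(62784) = 250.5674 cm/s
Sprue area: A = Q / v = 95 / 250.5674 = 0.3791 cm^2

0.3791 cm^2


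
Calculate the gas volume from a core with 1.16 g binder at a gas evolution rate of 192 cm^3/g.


Formula: V_gas = W_binder * gas_evolution_rate
V = 1.16 g * 192 cm^3/g = 222.7200 cm^3

Final answer: 222.7200 cm^3


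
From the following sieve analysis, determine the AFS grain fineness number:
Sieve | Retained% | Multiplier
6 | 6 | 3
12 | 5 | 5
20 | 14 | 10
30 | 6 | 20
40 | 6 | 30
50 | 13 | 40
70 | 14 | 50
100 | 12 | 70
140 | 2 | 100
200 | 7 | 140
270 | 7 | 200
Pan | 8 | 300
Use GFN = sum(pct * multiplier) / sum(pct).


Formula: GFN = sum(pct * multiplier) / sum(pct)
sum(pct * multiplier) = 7523
sum(pct) = 100
GFN = 7523 / 100 = 75.23

Answer: 75.23


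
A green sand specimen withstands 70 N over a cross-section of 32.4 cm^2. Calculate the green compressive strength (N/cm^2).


Formula: Compressive Strength = Force / Area
Strength = 70 N / 32.4 cm^2 = 2.1605 N/cm^2

2.1605 N/cm^2


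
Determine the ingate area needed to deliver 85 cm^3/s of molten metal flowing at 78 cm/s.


Formula: A_ingate = Q / v  (continuity equation)
A = 85 cm^3/s / 78 cm/s = 1.0897 cm^2

Answer: 1.0897 cm^2


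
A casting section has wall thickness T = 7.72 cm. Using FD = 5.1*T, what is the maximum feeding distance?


Formula: FD = 5.1 * T  (riser feeding-distance rule)
FD = 5.1 * 7.72 cm = 39.3720 cm


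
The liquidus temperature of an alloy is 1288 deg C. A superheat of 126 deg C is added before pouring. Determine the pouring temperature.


Formula: T_pour = T_melt + Superheat
T_pour = 1288 + 126 = 1414 deg C

Final answer: 1414 deg C


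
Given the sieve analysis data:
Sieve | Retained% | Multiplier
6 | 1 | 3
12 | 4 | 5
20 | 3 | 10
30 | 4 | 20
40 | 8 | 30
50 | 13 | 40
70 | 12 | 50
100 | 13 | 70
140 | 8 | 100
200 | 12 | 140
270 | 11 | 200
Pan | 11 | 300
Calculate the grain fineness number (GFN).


Formula: GFN = sum(pct * multiplier) / sum(pct)
sum(pct * multiplier) = 10383
sum(pct) = 100
GFN = 10383 / 100 = 103.83


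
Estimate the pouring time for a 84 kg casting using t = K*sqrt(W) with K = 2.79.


Formula: t = K * sqrt(W)
sqrt(W) = sqrt(84) = 9.16515
t = 2.79 * 9.16515 = 25.5708 s


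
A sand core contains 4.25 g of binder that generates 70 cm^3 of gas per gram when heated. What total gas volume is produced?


Formula: V_gas = W_binder * gas_evolution_rate
V = 4.25 g * 70 cm^3/g = 297.5000 cm^3

Final answer: 297.5000 cm^3


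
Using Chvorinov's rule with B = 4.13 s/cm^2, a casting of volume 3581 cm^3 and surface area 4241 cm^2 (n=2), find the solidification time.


Formula: t_s = B * (V/A)^n  (Chvorinov's rule, n=2)
Modulus M = V/A = 3581/4241 = 0.844376 cm
M^2 = 0.844376^2 = 0.712971 cm^2
t_s = 4.13 * 0.712971 = 2.9446 s


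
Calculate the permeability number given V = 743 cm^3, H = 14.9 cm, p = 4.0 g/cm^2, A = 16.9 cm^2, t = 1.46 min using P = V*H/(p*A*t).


Formula: Permeability Number P = (V * H) / (p * A * t)
Numerator: V * H = 743 * 14.9 = 11070.7
Denominator: p * A * t = 4.0 * 16.9 * 1.46 = 98.696
P = 11070.7 / 98.696 = 112.1697


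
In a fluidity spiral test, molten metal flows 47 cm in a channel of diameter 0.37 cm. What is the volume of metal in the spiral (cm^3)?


Formula: V = pi * (d/2)^2 * L  (cylinder volume)
Radius = 0.37/2 = 0.185 cm
V = pi * 0.185^2 * 47 = 5.0535 cm^3


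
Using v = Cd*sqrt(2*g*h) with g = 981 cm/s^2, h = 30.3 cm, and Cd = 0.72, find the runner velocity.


Formula: v = Cd * sqrt(2 * g * h)  (Torricelli with discharge coefficient)
2*g*h = 2 * 981 * 30.3 = 59448.6 cm^2/s^2
sqrt(59448.6) = 243.82084 cm/s
v = 0.72 * 243.82084 = 175.5510 cm/s

Final answer: 175.5510 cm/s


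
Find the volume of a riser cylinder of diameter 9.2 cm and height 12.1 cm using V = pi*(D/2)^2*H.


Formula: V = pi * (D/2)^2 * H  (cylinder volume)
Radius = D/2 = 9.2/2 = 4.6 cm
V = pi * 4.6^2 * 12.1 = 804.3608 cm^3

Final answer: 804.3608 cm^3


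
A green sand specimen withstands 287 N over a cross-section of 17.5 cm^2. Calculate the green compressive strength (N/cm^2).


Formula: Compressive Strength = Force / Area
Strength = 287 N / 17.5 cm^2 = 16.4000 N/cm^2

Answer: 16.4000 N/cm^2


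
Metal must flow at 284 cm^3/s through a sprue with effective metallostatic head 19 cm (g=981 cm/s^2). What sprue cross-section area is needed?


Formula: v = sqrt(2*g*h), A = Q/v
Velocity: v = sqrt(2 * 981 * 19) = sqrt(37278) = 193.0751 cm/s
Sprue area: A = Q / v = 284 / 193.0751 = 1.4709 cm^2

Final answer: 1.4709 cm^2


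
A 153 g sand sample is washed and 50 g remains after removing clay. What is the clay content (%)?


Formula: Clay% = (W_total - W_washed) / W_total * 100
Clay mass = 153 - 50 = 103 g
Clay% = 103 / 153 * 100 = 67.3203%

67.3203%


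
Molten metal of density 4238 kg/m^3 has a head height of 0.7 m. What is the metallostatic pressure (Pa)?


Formula: P = rho * g * h
rho * g = 4238 * 9.81 = 41574.78 N/m^3
P = 41574.78 * 0.7 = 29102.3460 Pa

Final answer: 29102.3460 Pa


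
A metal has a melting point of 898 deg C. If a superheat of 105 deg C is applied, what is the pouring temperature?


Formula: T_pour = T_melt + Superheat
T_pour = 898 + 105 = 1003 deg C


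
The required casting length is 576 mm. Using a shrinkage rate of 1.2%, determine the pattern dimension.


Formula: L_pattern = L_casting * (1 + shrinkage_rate/100)
Shrinkage factor = 1 + 1.2/100 = 1.012
L_pattern = 576 mm * 1.012 = 582.9120 mm


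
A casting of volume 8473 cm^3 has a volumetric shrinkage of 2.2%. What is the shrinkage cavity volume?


Formula: V_shrink = V_casting * shrinkage_pct / 100
V_shrink = 8473 cm^3 * 2.2 / 100 = 186.4060 cm^3


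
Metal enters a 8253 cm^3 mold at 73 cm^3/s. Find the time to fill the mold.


Formula: t_fill = V_mold / Q_flow
t = 8253 cm^3 / 73 cm^3/s = 113.0548 s

Answer: 113.0548 s


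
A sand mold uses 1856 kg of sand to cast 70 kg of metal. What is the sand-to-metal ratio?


Formula: Sand-to-Metal Ratio = W_sand / W_metal
Ratio = 1856 kg / 70 kg = 26.5143


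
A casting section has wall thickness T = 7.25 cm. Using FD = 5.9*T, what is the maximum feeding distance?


Formula: FD = 5.9 * T  (riser feeding-distance rule)
FD = 5.9 * 7.25 cm = 42.7750 cm

Final answer: 42.7750 cm


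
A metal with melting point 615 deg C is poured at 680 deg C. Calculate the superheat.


Formula: Superheat = T_pour - T_melt
Superheat = 680 - 615 = 65 deg C

Final answer: 65 deg C


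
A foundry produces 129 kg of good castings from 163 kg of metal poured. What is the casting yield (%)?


Formula: Casting Yield = (W_good / W_total) * 100
Yield = (129 kg / 163 kg) * 100 = 79.1411%

Final answer: 79.1411%


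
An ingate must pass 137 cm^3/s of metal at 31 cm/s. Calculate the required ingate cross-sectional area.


Formula: A_ingate = Q / v  (continuity equation)
A = 137 cm^3/s / 31 cm/s = 4.4194 cm^2


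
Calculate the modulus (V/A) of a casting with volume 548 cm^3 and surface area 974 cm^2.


Formula: Casting Modulus M = V / A
M = 548 cm^3 / 974 cm^2 = 0.5626 cm

Answer: 0.5626 cm


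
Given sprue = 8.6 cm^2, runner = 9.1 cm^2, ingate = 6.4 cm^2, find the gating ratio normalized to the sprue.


Sprue:Runner:Ingate = 1 : 9.1/8.6 : 6.4/8.6 = 1:1.06:0.74

1:1.06:0.74


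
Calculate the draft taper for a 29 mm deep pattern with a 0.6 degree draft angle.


Formula: taper = depth * tan(draft_angle)
tan(0.6 deg) = 0.0104724
taper = 29 mm * 0.0104724 = 0.3037 mm

0.3037 mm


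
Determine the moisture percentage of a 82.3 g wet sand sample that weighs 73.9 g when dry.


Formula: MC = (W_wet - W_dry) / W_wet * 100
Water mass = 82.3 - 73.9 = 8.4 g
MC = 8.4 / 82.3 * 100 = 10.2066%

10.2066%


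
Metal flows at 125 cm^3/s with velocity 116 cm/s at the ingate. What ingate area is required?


Formula: A_ingate = Q / v  (continuity equation)
A = 125 cm^3/s / 116 cm/s = 1.0776 cm^2


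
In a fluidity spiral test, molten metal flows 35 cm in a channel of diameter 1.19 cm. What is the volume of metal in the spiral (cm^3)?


Formula: V = pi * (d/2)^2 * L  (cylinder volume)
Radius = 1.19/2 = 0.595 cm
V = pi * 0.595^2 * 35 = 38.9271 cm^3

38.9271 cm^3


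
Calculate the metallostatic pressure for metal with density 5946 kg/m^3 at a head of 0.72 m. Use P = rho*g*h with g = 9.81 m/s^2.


Formula: P = rho * g * h
rho * g = 5946 * 9.81 = 58330.26 N/m^3
P = 58330.26 * 0.72 = 41997.7872 Pa


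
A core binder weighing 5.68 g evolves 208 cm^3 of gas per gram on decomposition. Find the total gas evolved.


Formula: V_gas = W_binder * gas_evolution_rate
V = 5.68 g * 208 cm^3/g = 1181.4400 cm^3

1181.4400 cm^3


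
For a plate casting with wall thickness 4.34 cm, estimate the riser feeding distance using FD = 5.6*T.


Formula: FD = 5.6 * T  (riser feeding-distance rule)
FD = 5.6 * 4.34 cm = 24.3040 cm

24.3040 cm


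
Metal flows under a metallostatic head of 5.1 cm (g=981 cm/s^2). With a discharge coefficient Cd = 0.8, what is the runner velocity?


Formula: v = Cd * sqrt(2 * g * h)  (Torricelli with discharge coefficient)
2*g*h = 2 * 981 * 5.1 = 10006.2 cm^2/s^2
sqrt(10006.2) = 100.03100 cm/s
v = 0.8 * 100.03100 = 80.0248 cm/s


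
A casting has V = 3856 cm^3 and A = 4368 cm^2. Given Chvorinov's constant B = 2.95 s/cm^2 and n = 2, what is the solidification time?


Formula: t_s = B * (V/A)^n  (Chvorinov's rule, n=2)
Modulus M = V/A = 3856/4368 = 0.882784 cm
M^2 = 0.882784^2 = 0.779308 cm^2
t_s = 2.95 * 0.779308 = 2.2990 s

2.2990 s


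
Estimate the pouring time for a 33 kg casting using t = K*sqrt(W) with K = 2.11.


Formula: t = K * sqrt(W)
sqrt(W) = sqrt(33) = 5.74456
t = 2.11 * 5.74456 = 12.1210 s

Answer: 12.1210 s


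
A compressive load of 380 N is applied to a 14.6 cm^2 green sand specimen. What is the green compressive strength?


Formula: Compressive Strength = Force / Area
Strength = 380 N / 14.6 cm^2 = 26.0274 N/cm^2

Final answer: 26.0274 N/cm^2


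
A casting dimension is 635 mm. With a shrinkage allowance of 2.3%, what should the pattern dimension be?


Formula: L_pattern = L_casting * (1 + shrinkage_rate/100)
Shrinkage factor = 1 + 2.3/100 = 1.023
L_pattern = 635 mm * 1.023 = 649.6050 mm

Final answer: 649.6050 mm


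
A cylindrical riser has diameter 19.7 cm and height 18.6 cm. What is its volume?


Formula: V = pi * (D/2)^2 * H  (cylinder volume)
Radius = D/2 = 19.7/2 = 9.85 cm
V = pi * 9.85^2 * 18.6 = 5669.3762 cm^3

Answer: 5669.3762 cm^3


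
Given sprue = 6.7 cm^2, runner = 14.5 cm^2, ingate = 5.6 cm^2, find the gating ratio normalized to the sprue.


Sprue:Runner:Ingate = 1 : 14.5/6.7 : 5.6/6.7 = 1:2.16:0.84

Final answer: 1:2.16:0.84


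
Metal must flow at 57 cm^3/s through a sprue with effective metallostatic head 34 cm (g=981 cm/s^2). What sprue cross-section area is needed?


Formula: v = sqrt(2*g*h), A = Q/v
Velocity: v = sqrt(2 * 981 * 34) = sqrt(66708) = 258.2789 cm/s
Sprue area: A = Q / v = 57 / 258.2789 = 0.2207 cm^2

Final answer: 0.2207 cm^2


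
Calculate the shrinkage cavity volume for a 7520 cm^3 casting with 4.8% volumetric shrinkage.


Formula: V_shrink = V_casting * shrinkage_pct / 100
V_shrink = 7520 cm^3 * 4.8 / 100 = 360.9600 cm^3

Answer: 360.9600 cm^3


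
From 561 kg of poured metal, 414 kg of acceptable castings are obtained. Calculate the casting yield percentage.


Formula: Casting Yield = (W_good / W_total) * 100
Yield = (414 kg / 561 kg) * 100 = 73.7968%


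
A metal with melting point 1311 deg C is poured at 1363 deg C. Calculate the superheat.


Formula: Superheat = T_pour - T_melt
Superheat = 1363 - 1311 = 52 deg C

Final answer: 52 deg C


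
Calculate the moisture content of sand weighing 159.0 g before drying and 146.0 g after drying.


Formula: MC = (W_wet - W_dry) / W_wet * 100
Water mass = 159.0 - 146.0 = 13.0 g
MC = 13.0 / 159.0 * 100 = 8.1761%


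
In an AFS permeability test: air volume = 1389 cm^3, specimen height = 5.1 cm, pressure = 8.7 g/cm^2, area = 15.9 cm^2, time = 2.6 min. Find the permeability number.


Formula: Permeability Number P = (V * H) / (p * A * t)
Numerator: V * H = 1389 * 5.1 = 7083.9
Denominator: p * A * t = 8.7 * 15.9 * 2.6 = 359.658
P = 7083.9 / 359.658 = 19.6962

19.6962


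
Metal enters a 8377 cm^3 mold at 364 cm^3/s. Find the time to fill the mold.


Formula: t_fill = V_mold / Q_flow
t = 8377 cm^3 / 364 cm^3/s = 23.0137 s


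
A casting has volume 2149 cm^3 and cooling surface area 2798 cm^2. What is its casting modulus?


Formula: Casting Modulus M = V / A
M = 2149 cm^3 / 2798 cm^2 = 0.7680 cm

Final answer: 0.7680 cm


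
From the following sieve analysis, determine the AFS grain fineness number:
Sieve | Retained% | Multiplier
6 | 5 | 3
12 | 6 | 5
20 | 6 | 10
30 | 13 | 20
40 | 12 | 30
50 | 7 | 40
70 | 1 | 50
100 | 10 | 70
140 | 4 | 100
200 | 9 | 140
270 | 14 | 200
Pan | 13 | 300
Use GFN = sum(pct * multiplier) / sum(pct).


Formula: GFN = sum(pct * multiplier) / sum(pct)
sum(pct * multiplier) = 10115
sum(pct) = 100
GFN = 10115 / 100 = 101.15

101.15


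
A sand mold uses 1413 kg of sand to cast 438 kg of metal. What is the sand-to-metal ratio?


Formula: Sand-to-Metal Ratio = W_sand / W_metal
Ratio = 1413 kg / 438 kg = 3.2260

Answer: 3.2260


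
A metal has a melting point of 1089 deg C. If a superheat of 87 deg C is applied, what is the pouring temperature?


Formula: T_pour = T_melt + Superheat
T_pour = 1089 + 87 = 1176 deg C

1176 deg C


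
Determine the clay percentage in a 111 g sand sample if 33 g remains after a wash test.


Formula: Clay% = (W_total - W_washed) / W_total * 100
Clay mass = 111 - 33 = 78 g
Clay% = 78 / 111 * 100 = 70.2703%

70.2703%


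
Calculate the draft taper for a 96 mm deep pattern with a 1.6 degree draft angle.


Formula: taper = depth * tan(draft_angle)
tan(1.6 deg) = 0.0279325
taper = 96 mm * 0.0279325 = 2.6815 mm

Answer: 2.6815 mm


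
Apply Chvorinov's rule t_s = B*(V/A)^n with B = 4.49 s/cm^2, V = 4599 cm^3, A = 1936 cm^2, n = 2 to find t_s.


Formula: t_s = B * (V/A)^n  (Chvorinov's rule, n=2)
Modulus M = V/A = 4599/1936 = 2.375517 cm
M^2 = 2.375517^2 = 5.643081 cm^2
t_s = 4.49 * 5.643081 = 25.3374 s

25.3374 s


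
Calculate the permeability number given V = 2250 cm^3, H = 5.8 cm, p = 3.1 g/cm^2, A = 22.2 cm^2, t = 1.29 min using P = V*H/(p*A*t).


Formula: Permeability Number P = (V * H) / (p * A * t)
Numerator: V * H = 2250 * 5.8 = 13050.0
Denominator: p * A * t = 3.1 * 22.2 * 1.29 = 88.7778
P = 13050.0 / 88.7778 = 146.9962

146.9962


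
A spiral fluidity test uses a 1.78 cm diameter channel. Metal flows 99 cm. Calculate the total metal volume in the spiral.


Formula: V = pi * (d/2)^2 * L  (cylinder volume)
Radius = 1.78/2 = 0.89 cm
V = pi * 0.89^2 * 99 = 246.3571 cm^3

Answer: 246.3571 cm^3


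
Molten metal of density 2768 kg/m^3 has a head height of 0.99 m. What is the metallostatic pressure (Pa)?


Formula: P = rho * g * h
rho * g = 2768 * 9.81 = 27154.08 N/m^3
P = 27154.08 * 0.99 = 26882.5392 Pa

Answer: 26882.5392 Pa


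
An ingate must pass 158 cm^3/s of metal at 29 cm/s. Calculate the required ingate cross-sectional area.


Formula: A_ingate = Q / v  (continuity equation)
A = 158 cm^3/s / 29 cm/s = 5.4483 cm^2

5.4483 cm^2


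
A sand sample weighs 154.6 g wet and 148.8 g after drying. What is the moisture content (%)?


Formula: MC = (W_wet - W_dry) / W_wet * 100
Water mass = 154.6 - 148.8 = 5.8 g
MC = 5.8 / 154.6 * 100 = 3.7516%

Final answer: 3.7516%


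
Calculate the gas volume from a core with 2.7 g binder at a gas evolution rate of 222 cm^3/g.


Formula: V_gas = W_binder * gas_evolution_rate
V = 2.7 g * 222 cm^3/g = 599.4000 cm^3


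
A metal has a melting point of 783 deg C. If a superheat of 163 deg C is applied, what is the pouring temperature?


Formula: T_pour = T_melt + Superheat
T_pour = 783 + 163 = 946 deg C

946 deg C


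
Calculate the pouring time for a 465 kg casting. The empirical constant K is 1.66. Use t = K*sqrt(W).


Formula: t = K * sqrt(W)
sqrt(W) = sqrt(465) = 21.56386
t = 1.66 * 21.56386 = 35.7960 s

35.7960 s


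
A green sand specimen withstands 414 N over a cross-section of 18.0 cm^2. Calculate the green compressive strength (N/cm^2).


Formula: Compressive Strength = Force / Area
Strength = 414 N / 18.0 cm^2 = 23.0000 N/cm^2


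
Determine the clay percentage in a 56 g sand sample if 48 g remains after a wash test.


Formula: Clay% = (W_total - W_washed) / W_total * 100
Clay mass = 56 - 48 = 8 g
Clay% = 8 / 56 * 100 = 14.2857%


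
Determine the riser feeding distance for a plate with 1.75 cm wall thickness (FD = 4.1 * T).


Formula: FD = 4.1 * T  (riser feeding-distance rule)
FD = 4.1 * 1.75 cm = 7.1750 cm


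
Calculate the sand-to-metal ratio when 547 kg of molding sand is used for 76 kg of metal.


Formula: Sand-to-Metal Ratio = W_sand / W_metal
Ratio = 547 kg / 76 kg = 7.1974

Final answer: 7.1974


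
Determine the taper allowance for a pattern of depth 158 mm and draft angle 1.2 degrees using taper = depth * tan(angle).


Formula: taper = depth * tan(draft_angle)
tan(1.2 deg) = 0.0209470
taper = 158 mm * 0.0209470 = 3.3096 mm


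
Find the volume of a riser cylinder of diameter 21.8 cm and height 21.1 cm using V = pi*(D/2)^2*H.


Formula: V = pi * (D/2)^2 * H  (cylinder volume)
Radius = D/2 = 21.8/2 = 10.9 cm
V = pi * 10.9^2 * 21.1 = 7875.6303 cm^3

Answer: 7875.6303 cm^3


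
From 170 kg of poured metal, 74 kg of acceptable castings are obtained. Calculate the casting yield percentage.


Formula: Casting Yield = (W_good / W_total) * 100
Yield = (74 kg / 170 kg) * 100 = 43.5294%

Answer: 43.5294%


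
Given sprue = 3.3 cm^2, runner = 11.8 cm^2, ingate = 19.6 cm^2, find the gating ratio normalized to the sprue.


Sprue:Runner:Ingate = 1 : 11.8/3.3 : 19.6/3.3 = 1:3.58:5.94

1:3.58:5.94


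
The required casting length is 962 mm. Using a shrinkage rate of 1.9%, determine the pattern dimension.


Formula: L_pattern = L_casting * (1 + shrinkage_rate/100)
Shrinkage factor = 1 + 1.9/100 = 1.019
L_pattern = 962 mm * 1.019 = 980.2780 mm


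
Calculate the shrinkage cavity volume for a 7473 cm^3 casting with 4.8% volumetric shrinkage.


Formula: V_shrink = V_casting * shrinkage_pct / 100
V_shrink = 7473 cm^3 * 4.8 / 100 = 358.7040 cm^3

Final answer: 358.7040 cm^3


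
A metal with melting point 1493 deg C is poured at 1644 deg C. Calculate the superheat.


Formula: Superheat = T_pour - T_melt
Superheat = 1644 - 1493 = 151 deg C

151 deg C


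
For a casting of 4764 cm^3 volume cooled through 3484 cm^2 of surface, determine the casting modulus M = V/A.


Formula: Casting Modulus M = V / A
M = 4764 cm^3 / 3484 cm^2 = 1.3674 cm

Final answer: 1.3674 cm


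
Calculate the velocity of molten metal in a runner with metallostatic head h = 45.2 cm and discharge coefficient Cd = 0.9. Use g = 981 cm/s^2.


Formula: v = Cd * sqrt(2 * g * h)  (Torricelli with discharge coefficient)
2*g*h = 2 * 981 * 45.2 = 88682.4 cm^2/s^2
sqrt(88682.4) = 297.79590 cm/s
v = 0.9 * 297.79590 = 268.0163 cm/s


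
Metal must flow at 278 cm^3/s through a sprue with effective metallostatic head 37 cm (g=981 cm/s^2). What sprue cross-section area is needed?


Formula: v = sqrt(2*g*h), A = Q/v
Velocity: v = sqrt(2 * 981 * 37) = sqrt(72594) = 269.4327 cm/s
Sprue area: A = Q / v = 278 / 269.4327 = 1.0318 cm^2

Final answer: 1.0318 cm^2


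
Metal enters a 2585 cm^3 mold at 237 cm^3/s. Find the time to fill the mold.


Formula: t_fill = V_mold / Q_flow
t = 2585 cm^3 / 237 cm^3/s = 10.9072 s


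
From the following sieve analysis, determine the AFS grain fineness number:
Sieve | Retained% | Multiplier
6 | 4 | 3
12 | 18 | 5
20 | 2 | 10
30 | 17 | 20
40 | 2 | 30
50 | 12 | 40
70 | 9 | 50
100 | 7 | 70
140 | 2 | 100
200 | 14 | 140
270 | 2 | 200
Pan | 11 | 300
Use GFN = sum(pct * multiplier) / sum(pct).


Formula: GFN = sum(pct * multiplier) / sum(pct)
sum(pct * multiplier) = 7802
sum(pct) = 100
GFN = 7802 / 100 = 78.02

Final answer: 78.02


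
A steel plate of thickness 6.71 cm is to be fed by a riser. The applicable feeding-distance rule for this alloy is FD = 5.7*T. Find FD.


Formula: FD = 5.7 * T  (riser feeding-distance rule)
FD = 5.7 * 6.71 cm = 38.2470 cm


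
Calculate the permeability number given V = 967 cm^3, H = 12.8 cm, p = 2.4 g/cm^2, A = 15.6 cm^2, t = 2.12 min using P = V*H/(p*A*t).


Formula: Permeability Number P = (V * H) / (p * A * t)
Numerator: V * H = 967 * 12.8 = 12377.6
Denominator: p * A * t = 2.4 * 15.6 * 2.12 = 79.3728
P = 12377.6 / 79.3728 = 155.9426

155.9426


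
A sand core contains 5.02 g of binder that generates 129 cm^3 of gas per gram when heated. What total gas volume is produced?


Formula: V_gas = W_binder * gas_evolution_rate
V = 5.02 g * 129 cm^3/g = 647.5800 cm^3

Final answer: 647.5800 cm^3


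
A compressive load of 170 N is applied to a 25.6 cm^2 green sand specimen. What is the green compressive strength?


Formula: Compressive Strength = Force / Area
Strength = 170 N / 25.6 cm^2 = 6.6406 N/cm^2


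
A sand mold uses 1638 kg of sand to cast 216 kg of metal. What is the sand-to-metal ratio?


Formula: Sand-to-Metal Ratio = W_sand / W_metal
Ratio = 1638 kg / 216 kg = 7.5833


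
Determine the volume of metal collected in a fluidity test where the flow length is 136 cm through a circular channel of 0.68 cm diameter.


Formula: V = pi * (d/2)^2 * L  (cylinder volume)
Radius = 0.68/2 = 0.34 cm
V = pi * 0.34^2 * 136 = 49.3909 cm^3


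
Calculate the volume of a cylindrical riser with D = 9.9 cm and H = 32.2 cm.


Formula: V = pi * (D/2)^2 * H  (cylinder volume)
Radius = D/2 = 9.9/2 = 4.95 cm
V = pi * 4.95^2 * 32.2 = 2478.6553 cm^3

Final answer: 2478.6553 cm^3


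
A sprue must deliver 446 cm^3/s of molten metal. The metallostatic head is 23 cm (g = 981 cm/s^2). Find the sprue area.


Formula: v = sqrt(2*g*h), A = Q/v
Velocity: v = sqrt(2 * 981 * 23) = sqrt(45126) = 212.4288 cm/s
Sprue area: A = Q / v = 446 / 212.4288 = 2.0995 cm^2

Final answer: 2.0995 cm^2


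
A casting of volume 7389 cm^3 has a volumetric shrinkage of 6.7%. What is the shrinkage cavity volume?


Formula: V_shrink = V_casting * shrinkage_pct / 100
V_shrink = 7389 cm^3 * 6.7 / 100 = 495.0630 cm^3

495.0630 cm^3


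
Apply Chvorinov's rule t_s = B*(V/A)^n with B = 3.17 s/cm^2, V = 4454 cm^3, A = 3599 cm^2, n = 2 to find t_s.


Formula: t_s = B * (V/A)^n  (Chvorinov's rule, n=2)
Modulus M = V/A = 4454/3599 = 1.237566 cm
M^2 = 1.237566^2 = 1.531570 cm^2
t_s = 3.17 * 1.531570 = 4.8551 s

Final answer: 4.8551 s


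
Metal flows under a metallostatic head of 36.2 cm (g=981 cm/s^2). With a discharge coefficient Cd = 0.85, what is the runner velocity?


Formula: v = Cd * sqrt(2 * g * h)  (Torricelli with discharge coefficient)
2*g*h = 2 * 981 * 36.2 = 71024.4 cm^2/s^2
sqrt(71024.4) = 266.50403 cm/s
v = 0.85 * 266.50403 = 226.5284 cm/s

226.5284 cm/s


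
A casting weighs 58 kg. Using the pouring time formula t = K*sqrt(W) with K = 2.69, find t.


Formula: t = K * sqrt(W)
sqrt(W) = sqrt(58) = 7.61577
t = 2.69 * 7.61577 = 20.4864 s

Answer: 20.4864 s


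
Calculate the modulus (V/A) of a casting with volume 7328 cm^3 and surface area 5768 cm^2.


Formula: Casting Modulus M = V / A
M = 7328 cm^3 / 5768 cm^2 = 1.2705 cm


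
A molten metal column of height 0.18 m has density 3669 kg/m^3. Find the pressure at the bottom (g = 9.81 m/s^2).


Formula: P = rho * g * h
rho * g = 3669 * 9.81 = 35992.89 N/m^3
P = 35992.89 * 0.18 = 6478.7202 Pa

Answer: 6478.7202 Pa


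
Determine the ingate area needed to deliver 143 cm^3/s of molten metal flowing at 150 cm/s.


Formula: A_ingate = Q / v  (continuity equation)
A = 143 cm^3/s / 150 cm/s = 0.9533 cm^2

Answer: 0.9533 cm^2


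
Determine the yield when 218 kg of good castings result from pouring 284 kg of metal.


Formula: Casting Yield = (W_good / W_total) * 100
Yield = (218 kg / 284 kg) * 100 = 76.7606%

Final answer: 76.7606%


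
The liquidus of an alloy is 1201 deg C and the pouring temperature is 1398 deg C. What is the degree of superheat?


Formula: Superheat = T_pour - T_melt
Superheat = 1398 - 1201 = 197 deg C

Final answer: 197 deg C


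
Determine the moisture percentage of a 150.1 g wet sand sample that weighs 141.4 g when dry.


Formula: MC = (W_wet - W_dry) / W_wet * 100
Water mass = 150.1 - 141.4 = 8.7 g
MC = 8.7 / 150.1 * 100 = 5.7961%


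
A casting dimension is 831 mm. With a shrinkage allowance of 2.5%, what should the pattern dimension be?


Formula: L_pattern = L_casting * (1 + shrinkage_rate/100)
Shrinkage factor = 1 + 2.5/100 = 1.025
L_pattern = 831 mm * 1.025 = 851.7750 mm

Answer: 851.7750 mm


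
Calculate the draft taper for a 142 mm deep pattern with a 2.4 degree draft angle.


Formula: taper = depth * tan(draft_angle)
tan(2.4 deg) = 0.0419124
taper = 142 mm * 0.0419124 = 5.9516 mm

Final answer: 5.9516 mm


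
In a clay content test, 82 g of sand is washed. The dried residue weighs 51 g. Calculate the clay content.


Formula: Clay% = (W_total - W_washed) / W_total * 100
Clay mass = 82 - 51 = 31 g
Clay% = 31 / 82 * 100 = 37.8049%

Answer: 37.8049%


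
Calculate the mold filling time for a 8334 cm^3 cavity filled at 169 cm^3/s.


Formula: t_fill = V_mold / Q_flow
t = 8334 cm^3 / 169 cm^3/s = 49.3136 s


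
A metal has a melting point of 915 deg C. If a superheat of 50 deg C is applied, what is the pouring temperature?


Formula: T_pour = T_melt + Superheat
T_pour = 915 + 50 = 965 deg C

Answer: 965 deg C


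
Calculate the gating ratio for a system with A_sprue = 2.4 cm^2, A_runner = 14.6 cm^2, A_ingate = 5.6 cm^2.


Sprue:Runner:Ingate = 1 : 14.6/2.4 : 5.6/2.4 = 1:6.08:2.33

1:6.08:2.33


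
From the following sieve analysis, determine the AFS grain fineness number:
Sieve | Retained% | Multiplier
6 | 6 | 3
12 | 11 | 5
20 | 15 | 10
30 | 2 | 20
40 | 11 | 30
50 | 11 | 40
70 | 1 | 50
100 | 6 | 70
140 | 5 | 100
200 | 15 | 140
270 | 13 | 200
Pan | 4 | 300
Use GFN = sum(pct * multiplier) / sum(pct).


Formula: GFN = sum(pct * multiplier) / sum(pct)
sum(pct * multiplier) = 7903
sum(pct) = 100
GFN = 7903 / 100 = 79.03

Answer: 79.03


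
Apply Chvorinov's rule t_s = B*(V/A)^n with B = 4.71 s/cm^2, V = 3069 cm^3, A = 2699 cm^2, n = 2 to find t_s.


Formula: t_s = B * (V/A)^n  (Chvorinov's rule, n=2)
Modulus M = V/A = 3069/2699 = 1.137088 cm
M^2 = 1.137088^2 = 1.292969 cm^2
t_s = 4.71 * 1.292969 = 6.0899 s

6.0899 s


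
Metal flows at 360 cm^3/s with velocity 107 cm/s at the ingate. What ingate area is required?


Formula: A_ingate = Q / v  (continuity equation)
A = 360 cm^3/s / 107 cm/s = 3.3645 cm^2

3.3645 cm^2


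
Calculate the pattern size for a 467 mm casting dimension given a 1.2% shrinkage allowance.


Formula: L_pattern = L_casting * (1 + shrinkage_rate/100)
Shrinkage factor = 1 + 1.2/100 = 1.012
L_pattern = 467 mm * 1.012 = 472.6040 mm


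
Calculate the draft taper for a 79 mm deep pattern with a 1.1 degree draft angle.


Formula: taper = depth * tan(draft_angle)
tan(1.1 deg) = 0.0192010
taper = 79 mm * 0.0192010 = 1.5169 mm

Answer: 1.5169 mm


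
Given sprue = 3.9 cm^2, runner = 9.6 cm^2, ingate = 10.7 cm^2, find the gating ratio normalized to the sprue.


Sprue:Runner:Ingate = 1 : 9.6/3.9 : 10.7/3.9 = 1:2.46:2.74

Answer: 1:2.46:2.74
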